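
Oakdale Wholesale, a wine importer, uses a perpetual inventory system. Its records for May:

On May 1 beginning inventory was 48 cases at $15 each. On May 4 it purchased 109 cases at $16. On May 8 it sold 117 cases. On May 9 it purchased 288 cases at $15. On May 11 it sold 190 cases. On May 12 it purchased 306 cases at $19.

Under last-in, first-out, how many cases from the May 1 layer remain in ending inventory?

40

May 8, 117 sold [LIFO — newest first]: 109 @ $16 + 8 @ $15 = $1,864
May 11, 190 sold [LIFO — newest first]: 190 @ $15 = $2,850
Total COGS = $1,864 + $2,850 = $4,714
Ending inventory: 40 @ $15 + 98 @ $15 + 306 @ $19 = $7,884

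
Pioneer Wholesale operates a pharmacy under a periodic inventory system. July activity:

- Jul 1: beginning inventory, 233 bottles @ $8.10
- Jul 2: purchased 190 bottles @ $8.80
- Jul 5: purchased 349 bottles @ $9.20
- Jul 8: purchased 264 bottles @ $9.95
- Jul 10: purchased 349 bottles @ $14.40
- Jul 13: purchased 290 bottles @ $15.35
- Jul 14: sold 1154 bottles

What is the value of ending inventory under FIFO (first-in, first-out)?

Jul 14, 1154 sold [FIFO — oldest first]: 233 @ $8.10 + 190 @ $8.80 + 349 @ $9.20 + 264 @ $9.95 + 118 @ $14.40 = $11,096.10
Ending inventory: 231 @ $14.40 + 290 @ $15.35 = $7,777.90

Ending inventory = $7,777.90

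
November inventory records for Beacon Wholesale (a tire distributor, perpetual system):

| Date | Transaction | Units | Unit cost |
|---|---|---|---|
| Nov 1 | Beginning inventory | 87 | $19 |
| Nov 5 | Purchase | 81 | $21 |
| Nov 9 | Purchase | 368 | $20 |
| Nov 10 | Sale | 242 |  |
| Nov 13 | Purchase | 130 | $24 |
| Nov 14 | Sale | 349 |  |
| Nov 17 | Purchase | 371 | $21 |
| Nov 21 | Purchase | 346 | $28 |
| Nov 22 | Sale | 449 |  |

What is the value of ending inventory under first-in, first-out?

Nov 10, 242 sold [FIFO — oldest first]: 87 @ $19 + 81 @ $21 + 74 @ $20 = $4,834
Nov 14, 349 sold [FIFO — oldest first]: 294 @ $20 + 55 @ $24 = $7,200
Nov 22, 449 sold [FIFO — oldest first]: 75 @ $24 + 371 @ $21 + 3 @ $28 = $9,675
Total COGS = $4,834 + $7,200 + $9,675 = $21,709
Ending inventory: 343 @ $28 = $9,604
Check: goods available $31,313 = COGS $21,709 + ending $9,604

Ending inventory = $9,604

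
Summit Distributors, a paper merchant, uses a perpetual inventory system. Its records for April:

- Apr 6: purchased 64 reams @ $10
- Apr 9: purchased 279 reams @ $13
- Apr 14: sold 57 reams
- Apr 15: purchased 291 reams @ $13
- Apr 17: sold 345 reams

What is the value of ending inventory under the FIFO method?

Apr 14, 57 sold [FIFO — oldest first]: 57 @ $10 = $570
Apr 17, 345 sold [FIFO — oldest first]: 7 @ $10 + 279 @ $13 + 59 @ $13 = $4,464
Total COGS = $570 + $4,464 = $5,034
Ending inventory: 232 @ $13 = $3,016

Ending inventory = $3,016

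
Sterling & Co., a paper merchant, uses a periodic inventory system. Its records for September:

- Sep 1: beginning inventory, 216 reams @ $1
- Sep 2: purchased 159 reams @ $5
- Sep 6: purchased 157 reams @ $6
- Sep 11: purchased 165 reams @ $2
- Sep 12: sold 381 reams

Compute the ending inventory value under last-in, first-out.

Ending inventory = $716

Sep 12, 381 sold [LIFO — newest first]: 165 @ $2 + 157 @ $6 + 59 @ $5 = $1,567
Ending inventory: 216 @ $1 + 100 @ $5 = $716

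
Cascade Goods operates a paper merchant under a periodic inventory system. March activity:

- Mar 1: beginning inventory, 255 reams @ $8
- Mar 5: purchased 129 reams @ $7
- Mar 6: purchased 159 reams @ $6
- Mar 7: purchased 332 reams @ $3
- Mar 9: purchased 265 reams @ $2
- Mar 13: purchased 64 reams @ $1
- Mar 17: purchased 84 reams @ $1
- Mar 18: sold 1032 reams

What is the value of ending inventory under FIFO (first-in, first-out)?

Mar 18, 1032 sold [FIFO — oldest first]: 255 @ $8 + 129 @ $7 + 159 @ $6 + 332 @ $3 + 157 @ $2 = $5,207
Ending inventory: 108 @ $2 + 64 @ $1 + 84 @ $1 = $364
Check: goods available $5,571 = COGS $5,207 + ending $364

Ending inventory = $364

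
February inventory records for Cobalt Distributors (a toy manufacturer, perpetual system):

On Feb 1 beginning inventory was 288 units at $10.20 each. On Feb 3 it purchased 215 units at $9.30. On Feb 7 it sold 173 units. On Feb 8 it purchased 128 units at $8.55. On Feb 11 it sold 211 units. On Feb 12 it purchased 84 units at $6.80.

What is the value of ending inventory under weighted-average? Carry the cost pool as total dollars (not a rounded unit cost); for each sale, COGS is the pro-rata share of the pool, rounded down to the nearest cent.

After Feb 1: 288 on hand, pool $2,937.60 (≈ $10.2000 each)
After Feb 3: 503 on hand, pool $4,937.10 (≈ $9.8153 each)
Feb 7, sell 173: 173/503 × $4,937.10 → $1,698.04
After Feb 8: 458 on hand, pool $4,333.46 (≈ $9.4617 each)
Feb 11, sell 211: 211/458 × $4,333.46 → $1,996.41
After Feb 12: 331 on hand, pool $2,908.25 (≈ $8.7863 each)
Total COGS = $1,698.04 + $1,996.41 = $3,694.45
Ending inventory (cost pool remaining) = $2,908.25
Check: goods available $6,602.70 = COGS $3,694.45 + ending $2,908.25

Ending inventory = $2,908.25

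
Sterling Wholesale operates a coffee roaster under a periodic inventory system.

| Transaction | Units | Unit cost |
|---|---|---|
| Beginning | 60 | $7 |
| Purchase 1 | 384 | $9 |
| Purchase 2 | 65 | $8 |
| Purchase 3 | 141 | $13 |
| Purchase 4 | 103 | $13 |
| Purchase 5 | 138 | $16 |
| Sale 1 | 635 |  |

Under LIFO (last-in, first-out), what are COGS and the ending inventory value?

COGS = $7,592; ending inventory = $2,184

Sale 1 (635) [LIFO — newest first]: 138 @ $16 + 103 @ $13 + 141 @ $13 + 65 @ $8 + 188 @ $9 = $7,592
Ending inventory: 60 @ $7 + 196 @ $9 = $2,184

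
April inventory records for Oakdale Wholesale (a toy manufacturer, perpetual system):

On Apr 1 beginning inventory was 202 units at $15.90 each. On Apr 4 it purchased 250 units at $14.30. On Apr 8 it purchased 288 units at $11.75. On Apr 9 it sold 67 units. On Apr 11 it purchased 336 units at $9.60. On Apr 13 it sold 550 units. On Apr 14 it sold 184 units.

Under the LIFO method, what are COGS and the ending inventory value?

Apr 9, 67 sold [LIFO — newest first]: 67 @ $11.75 = $787.25
Apr 13, 550 sold [LIFO — newest first]: 336 @ $9.60 + 214 @ $11.75 = $5,740.10
Apr 14, 184 sold [LIFO — newest first]: 7 @ $11.75 + 177 @ $14.30 = $2,613.35
Total COGS = $787.25 + $5,740.10 + $2,613.35 = $9,140.70
Ending inventory: 202 @ $15.90 + 73 @ $14.30 = $4,255.70

COGS = $9,140.70; ending inventory = $4,255.70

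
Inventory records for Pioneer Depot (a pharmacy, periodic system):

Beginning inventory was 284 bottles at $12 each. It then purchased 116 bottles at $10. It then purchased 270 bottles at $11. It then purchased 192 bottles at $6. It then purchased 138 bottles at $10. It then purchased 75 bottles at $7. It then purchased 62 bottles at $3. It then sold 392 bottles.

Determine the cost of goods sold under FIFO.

COGS = $4,488

Sale 1 (392) [FIFO — oldest first]: 284 @ $12 + 108 @ $10 = $4,488
Ending inventory: 8 @ $10 + 270 @ $11 + 192 @ $6 + 138 @ $10 + 75 @ $7 + 62 @ $3 = $6,293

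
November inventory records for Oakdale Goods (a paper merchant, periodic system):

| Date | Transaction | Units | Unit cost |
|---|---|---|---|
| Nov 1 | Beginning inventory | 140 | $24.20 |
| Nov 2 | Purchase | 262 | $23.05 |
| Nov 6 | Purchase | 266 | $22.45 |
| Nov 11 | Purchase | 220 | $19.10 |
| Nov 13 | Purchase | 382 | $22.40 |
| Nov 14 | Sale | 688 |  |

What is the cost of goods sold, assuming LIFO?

COGS = $14,689.50

Nov 14, 688 sold [LIFO — newest first]: 382 @ $22.40 + 220 @ $19.10 + 86 @ $22.45 = $14,689.50
Ending inventory: 140 @ $24.20 + 262 @ $23.05 + 180 @ $22.45 = $13,468.10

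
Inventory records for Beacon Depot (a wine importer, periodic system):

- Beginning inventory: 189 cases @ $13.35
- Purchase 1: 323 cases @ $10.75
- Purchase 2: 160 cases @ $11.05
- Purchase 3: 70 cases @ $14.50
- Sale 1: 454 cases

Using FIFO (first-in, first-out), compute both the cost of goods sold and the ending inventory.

Sale 1 (454) [FIFO — oldest first]: 189 @ $13.35 + 265 @ $10.75 = $5,371.90
Ending inventory: 58 @ $10.75 + 160 @ $11.05 + 70 @ $14.50 = $3,406.50

COGS = $5,371.90; ending inventory = $3,406.50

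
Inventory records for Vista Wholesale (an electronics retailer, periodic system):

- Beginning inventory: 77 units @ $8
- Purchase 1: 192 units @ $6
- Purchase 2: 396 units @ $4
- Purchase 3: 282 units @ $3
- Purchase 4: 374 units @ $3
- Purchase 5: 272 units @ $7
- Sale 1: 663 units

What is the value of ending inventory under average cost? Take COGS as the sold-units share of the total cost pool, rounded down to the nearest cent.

Sale 1, sell 663: 663/1593 × $7,224.00 → $3,006.59
Ending inventory (cost pool remaining) = $4,217.41

Ending inventory = $4,217.41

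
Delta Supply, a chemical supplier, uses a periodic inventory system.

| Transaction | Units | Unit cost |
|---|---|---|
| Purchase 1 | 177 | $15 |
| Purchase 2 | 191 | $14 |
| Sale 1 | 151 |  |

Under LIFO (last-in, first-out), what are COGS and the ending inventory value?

Sale 1 (151) [LIFO — newest first]: 151 @ $14 = $2,114
Ending inventory: 177 @ $15 + 40 @ $14 = $3,215

COGS = $2,114; ending inventory = $3,215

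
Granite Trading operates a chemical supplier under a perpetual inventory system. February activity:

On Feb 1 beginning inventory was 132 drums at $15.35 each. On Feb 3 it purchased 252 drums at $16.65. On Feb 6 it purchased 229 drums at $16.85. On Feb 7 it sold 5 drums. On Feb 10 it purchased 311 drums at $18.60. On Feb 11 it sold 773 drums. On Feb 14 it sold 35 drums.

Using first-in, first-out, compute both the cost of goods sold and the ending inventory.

Feb 7, 5 sold [FIFO — oldest first]: 5 @ $15.35 = $76.75
Feb 11, 773 sold [FIFO — oldest first]: 127 @ $15.35 + 252 @ $16.65 + 229 @ $16.85 + 165 @ $18.60 = $13,072.90
Feb 14, 35 sold [FIFO — oldest first]: 35 @ $18.60 = $651.00
Total COGS = $76.75 + $13,072.90 + $651.00 = $13,800.65
Ending inventory: 111 @ $18.60 = $2,064.60
Check: goods available $15,865.25 = COGS $13,800.65 + ending $2,064.60

COGS = $13,800.65; ending inventory = $2,064.60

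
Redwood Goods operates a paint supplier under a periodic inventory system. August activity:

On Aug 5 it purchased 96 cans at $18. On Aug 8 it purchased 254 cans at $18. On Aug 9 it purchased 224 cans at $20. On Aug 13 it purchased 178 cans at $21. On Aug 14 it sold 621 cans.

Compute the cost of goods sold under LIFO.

Aug 14, 621 sold [LIFO — newest first]: 178 @ $21 + 224 @ $20 + 219 @ $18 = $12,160
Ending inventory: 96 @ $18 + 35 @ $18 = $2,358

COGS = $12,160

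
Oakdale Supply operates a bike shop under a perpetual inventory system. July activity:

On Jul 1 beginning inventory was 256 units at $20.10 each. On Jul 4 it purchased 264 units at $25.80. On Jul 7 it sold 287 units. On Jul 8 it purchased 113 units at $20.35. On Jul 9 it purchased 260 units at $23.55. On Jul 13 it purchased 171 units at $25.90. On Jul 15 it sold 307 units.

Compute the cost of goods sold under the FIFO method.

Jul 7, 287 sold [FIFO — oldest first]: 256 @ $20.10 + 31 @ $25.80 = $5,945.40
Jul 15, 307 sold [FIFO — oldest first]: 233 @ $25.80 + 74 @ $20.35 = $7,517.30
Total COGS = $5,945.40 + $7,517.30 = $13,462.70
Ending inventory: 39 @ $20.35 + 260 @ $23.55 + 171 @ $25.90 = $11,345.55
Check: goods available $24,808.25 = COGS $13,462.70 + ending $11,345.55

COGS = $13,462.70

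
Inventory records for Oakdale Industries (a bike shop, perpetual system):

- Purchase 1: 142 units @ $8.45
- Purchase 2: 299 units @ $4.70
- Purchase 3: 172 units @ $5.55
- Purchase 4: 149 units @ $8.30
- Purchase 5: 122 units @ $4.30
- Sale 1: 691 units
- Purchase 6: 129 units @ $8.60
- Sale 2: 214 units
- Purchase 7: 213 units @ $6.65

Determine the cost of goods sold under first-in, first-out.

Sale 1 (691) [FIFO — oldest first]: 142 @ $8.45 + 299 @ $4.70 + 172 @ $5.55 + 78 @ $8.30 = $4,207.20
Sale 2 (214) [FIFO — oldest first]: 71 @ $8.30 + 122 @ $4.30 + 21 @ $8.60 = $1,294.50
Total COGS = $4,207.20 + $1,294.50 = $5,501.70
Ending inventory: 108 @ $8.60 + 213 @ $6.65 = $2,345.25

COGS = $5,501.70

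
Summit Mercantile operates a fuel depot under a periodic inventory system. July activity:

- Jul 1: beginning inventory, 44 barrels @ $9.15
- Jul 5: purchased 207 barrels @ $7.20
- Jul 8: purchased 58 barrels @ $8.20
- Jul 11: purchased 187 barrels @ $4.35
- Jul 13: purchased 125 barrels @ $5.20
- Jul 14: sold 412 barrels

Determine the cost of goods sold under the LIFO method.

Jul 14, 412 sold [LIFO — newest first]: 125 @ $5.20 + 187 @ $4.35 + 58 @ $8.20 + 42 @ $7.20 = $2,241.45
Ending inventory: 44 @ $9.15 + 165 @ $7.20 = $1,590.60

COGS = $2,241.45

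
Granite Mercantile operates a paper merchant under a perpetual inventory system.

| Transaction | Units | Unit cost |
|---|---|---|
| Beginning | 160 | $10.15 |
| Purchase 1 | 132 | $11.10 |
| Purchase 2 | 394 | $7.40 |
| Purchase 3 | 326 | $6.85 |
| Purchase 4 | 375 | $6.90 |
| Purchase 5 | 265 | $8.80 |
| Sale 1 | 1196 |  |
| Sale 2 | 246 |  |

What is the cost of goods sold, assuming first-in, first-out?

Sale 1 (1196) [FIFO — oldest first]: 160 @ $10.15 + 132 @ $11.10 + 394 @ $7.40 + 326 @ $6.85 + 184 @ $6.90 = $9,507.50
Sale 2 (246) [FIFO — oldest first]: 191 @ $6.90 + 55 @ $8.80 = $1,801.90
Total COGS = $9,507.50 + $1,801.90 = $11,309.40
Ending inventory: 210 @ $8.80 = $1,848.00
Check: goods available $13,157.40 = COGS $11,309.40 + ending $1,848.00

COGS = $11,309.40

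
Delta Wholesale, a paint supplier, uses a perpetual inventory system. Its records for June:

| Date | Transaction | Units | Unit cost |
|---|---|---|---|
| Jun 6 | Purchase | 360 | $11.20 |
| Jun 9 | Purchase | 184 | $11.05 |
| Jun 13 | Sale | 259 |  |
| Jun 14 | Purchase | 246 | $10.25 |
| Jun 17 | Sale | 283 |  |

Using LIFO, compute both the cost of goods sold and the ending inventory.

COGS = $5,809.10; ending inventory = $2,777.60

Jun 13, 259 sold [LIFO — newest first]: 184 @ $11.05 + 75 @ $11.20 = $2,873.20
Jun 17, 283 sold [LIFO — newest first]: 246 @ $10.25 + 37 @ $11.20 = $2,935.90
Total COGS = $2,873.20 + $2,935.90 = $5,809.10
Ending inventory: 248 @ $11.20 = $2,777.60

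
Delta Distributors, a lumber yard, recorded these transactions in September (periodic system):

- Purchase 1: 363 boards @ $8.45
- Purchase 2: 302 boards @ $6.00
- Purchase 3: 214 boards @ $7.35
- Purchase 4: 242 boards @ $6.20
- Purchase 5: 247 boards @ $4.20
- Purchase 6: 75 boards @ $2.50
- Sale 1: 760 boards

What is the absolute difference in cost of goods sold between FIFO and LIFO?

FIFO COGS: 363 @ $8.45 + 302 @ $6.00 + 95 @ $7.35 = $5,577.60
LIFO COGS: 75 @ $2.50 + 247 @ $4.20 + 242 @ $6.20 + 196 @ $7.35 = $4,165.90
Difference = |$5,577.60 − $4,165.90| = $1,411.70

$1,411.70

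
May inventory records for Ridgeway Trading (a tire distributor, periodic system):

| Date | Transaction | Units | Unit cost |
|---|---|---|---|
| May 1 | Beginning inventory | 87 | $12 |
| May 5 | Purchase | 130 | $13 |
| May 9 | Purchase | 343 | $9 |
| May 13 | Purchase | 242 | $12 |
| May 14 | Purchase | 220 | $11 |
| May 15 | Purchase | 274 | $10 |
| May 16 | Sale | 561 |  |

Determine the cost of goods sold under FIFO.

May 16, 561 sold [FIFO — oldest first]: 87 @ $12 + 130 @ $13 + 343 @ $9 + 1 @ $12 = $5,833
Ending inventory: 241 @ $12 + 220 @ $11 + 274 @ $10 = $8,052

COGS = $5,833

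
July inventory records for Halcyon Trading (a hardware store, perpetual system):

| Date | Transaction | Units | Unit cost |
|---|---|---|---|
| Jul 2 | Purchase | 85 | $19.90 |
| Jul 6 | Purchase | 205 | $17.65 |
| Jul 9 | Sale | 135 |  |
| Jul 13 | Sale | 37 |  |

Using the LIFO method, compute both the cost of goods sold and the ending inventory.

COGS = $3,035.80; ending inventory = $2,273.95

Jul 9, 135 sold [LIFO — newest first]: 135 @ $17.65 = $2,382.75
Jul 13, 37 sold [LIFO — newest first]: 37 @ $17.65 = $653.05
Total COGS = $2,382.75 + $653.05 = $3,035.80
Ending inventory: 85 @ $19.90 + 33 @ $17.65 = $2,273.95
Check: goods available $5,309.75 = COGS $3,035.80 + ending $2,273.95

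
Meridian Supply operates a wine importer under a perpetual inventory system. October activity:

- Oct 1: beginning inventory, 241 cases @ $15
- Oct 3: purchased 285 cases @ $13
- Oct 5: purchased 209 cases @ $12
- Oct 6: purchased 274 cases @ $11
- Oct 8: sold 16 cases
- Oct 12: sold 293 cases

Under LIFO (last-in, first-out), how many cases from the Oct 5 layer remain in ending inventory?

Oct 8, 16 sold [LIFO — newest first]: 16 @ $11 = $176
Oct 12, 293 sold [LIFO — newest first]: 258 @ $11 + 35 @ $12 = $3,258
Total COGS = $176 + $3,258 = $3,434
Ending inventory: 241 @ $15 + 285 @ $13 + 174 @ $12 = $9,408

174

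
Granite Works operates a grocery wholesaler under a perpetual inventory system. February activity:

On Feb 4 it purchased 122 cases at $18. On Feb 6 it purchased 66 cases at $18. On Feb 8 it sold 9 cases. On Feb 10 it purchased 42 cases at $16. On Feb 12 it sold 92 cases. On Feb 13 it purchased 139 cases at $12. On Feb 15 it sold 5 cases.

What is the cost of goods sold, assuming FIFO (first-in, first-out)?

COGS = $1,908

Feb 8, 9 sold [FIFO — oldest first]: 9 @ $18 = $162
Feb 12, 92 sold [FIFO — oldest first]: 92 @ $18 = $1,656
Feb 15, 5 sold [FIFO — oldest first]: 5 @ $18 = $90
Total COGS = $162 + $1,656 + $90 = $1,908
Ending inventory: 16 @ $18 + 66 @ $18 + 42 @ $16 + 139 @ $12 = $3,816
Check: goods available $5,724 = COGS $1,908 + ending $3,816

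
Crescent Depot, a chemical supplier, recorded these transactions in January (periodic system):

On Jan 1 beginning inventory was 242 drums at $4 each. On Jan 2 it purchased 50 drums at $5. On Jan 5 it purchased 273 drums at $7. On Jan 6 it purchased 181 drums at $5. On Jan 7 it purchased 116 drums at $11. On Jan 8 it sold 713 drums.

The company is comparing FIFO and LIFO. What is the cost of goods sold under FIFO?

FIFO COGS: 242 @ $4 + 50 @ $5 + 273 @ $7 + 148 @ $5 = $3,869
LIFO COGS: 116 @ $11 + 181 @ $5 + 273 @ $7 + 50 @ $5 + 93 @ $4 = $4,714

COGS = $3,869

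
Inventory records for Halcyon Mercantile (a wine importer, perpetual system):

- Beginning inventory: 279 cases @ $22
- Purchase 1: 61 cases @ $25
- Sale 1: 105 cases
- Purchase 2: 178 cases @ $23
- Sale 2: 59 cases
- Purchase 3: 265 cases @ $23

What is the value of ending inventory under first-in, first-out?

Ending inventory = $14,244

Sale 1 (105) [FIFO — oldest first]: 105 @ $22 = $2,310
Sale 2 (59) [FIFO — oldest first]: 59 @ $22 = $1,298
Total COGS = $2,310 + $1,298 = $3,608
Ending inventory: 115 @ $22 + 61 @ $25 + 178 @ $23 + 265 @ $23 = $14,244
Check: goods available $17,852 = COGS $3,608 + ending $14,244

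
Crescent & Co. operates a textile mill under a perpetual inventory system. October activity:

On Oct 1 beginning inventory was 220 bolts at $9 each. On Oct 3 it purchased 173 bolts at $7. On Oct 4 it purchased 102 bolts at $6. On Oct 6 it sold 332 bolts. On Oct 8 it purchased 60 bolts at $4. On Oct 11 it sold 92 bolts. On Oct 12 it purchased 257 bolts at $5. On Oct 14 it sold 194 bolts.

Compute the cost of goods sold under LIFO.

Oct 6, 332 sold [LIFO — newest first]: 102 @ $6 + 173 @ $7 + 57 @ $9 = $2,336
Oct 11, 92 sold [LIFO — newest first]: 60 @ $4 + 32 @ $9 = $528
Oct 14, 194 sold [LIFO — newest first]: 194 @ $5 = $970
Total COGS = $2,336 + $528 + $970 = $3,834
Ending inventory: 131 @ $9 + 63 @ $5 = $1,494

COGS = $3,834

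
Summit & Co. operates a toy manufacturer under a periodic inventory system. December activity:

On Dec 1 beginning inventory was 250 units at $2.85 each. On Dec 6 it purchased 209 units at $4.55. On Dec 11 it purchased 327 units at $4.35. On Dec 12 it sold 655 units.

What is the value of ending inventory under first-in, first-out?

Ending inventory = $569.85

Dec 12, 655 sold [FIFO — oldest first]: 250 @ $2.85 + 209 @ $4.55 + 196 @ $4.35 = $2,516.05
Ending inventory: 131 @ $4.35 = $569.85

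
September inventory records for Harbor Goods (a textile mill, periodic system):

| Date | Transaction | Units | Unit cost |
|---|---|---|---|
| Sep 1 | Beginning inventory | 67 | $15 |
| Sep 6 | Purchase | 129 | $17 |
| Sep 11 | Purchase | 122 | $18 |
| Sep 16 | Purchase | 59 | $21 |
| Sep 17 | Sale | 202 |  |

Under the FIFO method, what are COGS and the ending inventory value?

COGS = $3,306; ending inventory = $3,327

Sep 17, 202 sold [FIFO — oldest first]: 67 @ $15 + 129 @ $17 + 6 @ $18 = $3,306
Ending inventory: 116 @ $18 + 59 @ $21 = $3,327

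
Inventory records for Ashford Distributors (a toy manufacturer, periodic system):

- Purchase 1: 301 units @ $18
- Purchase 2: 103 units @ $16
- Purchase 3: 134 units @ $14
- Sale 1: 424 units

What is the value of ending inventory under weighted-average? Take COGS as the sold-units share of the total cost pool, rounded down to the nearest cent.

Sale 1, sell 424: 424/538 × $8,942.00 → $7,047.22
Ending inventory (cost pool remaining) = $1,894.78
Check: goods available $8,942.00 = COGS $7,047.22 + ending $1,894.78

Ending inventory = $1,894.78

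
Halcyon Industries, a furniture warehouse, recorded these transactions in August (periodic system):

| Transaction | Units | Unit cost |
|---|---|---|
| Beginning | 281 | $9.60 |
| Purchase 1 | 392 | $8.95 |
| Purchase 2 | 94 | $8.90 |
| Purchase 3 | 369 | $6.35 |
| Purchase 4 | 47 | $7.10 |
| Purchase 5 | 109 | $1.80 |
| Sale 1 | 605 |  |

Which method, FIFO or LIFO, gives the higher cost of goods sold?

FIFO

FIFO COGS: 281 @ $9.60 + 324 @ $8.95 = $5,597.40
LIFO COGS: 109 @ $1.80 + 47 @ $7.10 + 369 @ $6.35 + 80 @ $8.90 = $3,585.05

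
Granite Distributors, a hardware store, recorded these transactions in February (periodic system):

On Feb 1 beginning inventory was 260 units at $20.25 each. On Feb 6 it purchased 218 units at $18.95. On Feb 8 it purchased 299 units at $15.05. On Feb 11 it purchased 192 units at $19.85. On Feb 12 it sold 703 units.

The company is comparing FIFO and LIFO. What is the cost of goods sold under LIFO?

COGS = $12,328.55

FIFO COGS: 260 @ $20.25 + 218 @ $18.95 + 225 @ $15.05 = $12,782.35
LIFO COGS: 192 @ $19.85 + 299 @ $15.05 + 212 @ $18.95 = $12,328.55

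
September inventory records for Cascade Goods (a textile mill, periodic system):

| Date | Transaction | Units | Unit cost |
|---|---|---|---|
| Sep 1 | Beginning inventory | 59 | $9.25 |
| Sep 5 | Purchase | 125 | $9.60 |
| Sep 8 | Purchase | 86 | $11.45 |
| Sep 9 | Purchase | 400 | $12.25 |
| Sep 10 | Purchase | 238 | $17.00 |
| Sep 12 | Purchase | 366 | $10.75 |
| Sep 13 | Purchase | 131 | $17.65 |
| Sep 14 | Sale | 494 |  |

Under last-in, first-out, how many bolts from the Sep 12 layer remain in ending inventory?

Sep 14, 494 sold [LIFO — newest first]: 131 @ $17.65 + 363 @ $10.75 = $6,214.40
Ending inventory: 59 @ $9.25 + 125 @ $9.60 + 86 @ $11.45 + 400 @ $12.25 + 238 @ $17.00 + 3 @ $10.75 = $11,708.70
Check: goods available $17,923.10 = COGS $6,214.40 + ending $11,708.70

3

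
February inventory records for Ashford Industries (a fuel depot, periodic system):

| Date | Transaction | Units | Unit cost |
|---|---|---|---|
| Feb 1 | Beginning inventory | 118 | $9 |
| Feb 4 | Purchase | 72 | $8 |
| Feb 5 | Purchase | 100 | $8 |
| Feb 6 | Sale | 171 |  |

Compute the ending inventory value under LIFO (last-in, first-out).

Ending inventory = $1,070

Feb 6, 171 sold [LIFO — newest first]: 100 @ $8 + 71 @ $8 = $1,368
Ending inventory: 118 @ $9 + 1 @ $8 = $1,070
Check: goods available $2,438 = COGS $1,368 + ending $1,070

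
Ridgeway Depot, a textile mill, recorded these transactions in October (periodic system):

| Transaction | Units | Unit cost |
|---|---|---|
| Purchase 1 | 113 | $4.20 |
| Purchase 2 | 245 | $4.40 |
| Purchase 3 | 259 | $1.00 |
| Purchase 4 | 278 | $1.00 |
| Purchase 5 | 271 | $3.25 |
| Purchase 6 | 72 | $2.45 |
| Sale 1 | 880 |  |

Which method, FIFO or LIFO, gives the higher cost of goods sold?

FIFO

FIFO COGS: 113 @ $4.20 + 245 @ $4.40 + 259 @ $1.00 + 263 @ $1.00 = $2,074.60
LIFO COGS: 72 @ $2.45 + 271 @ $3.25 + 278 @ $1.00 + 259 @ $1.00 = $1,594.15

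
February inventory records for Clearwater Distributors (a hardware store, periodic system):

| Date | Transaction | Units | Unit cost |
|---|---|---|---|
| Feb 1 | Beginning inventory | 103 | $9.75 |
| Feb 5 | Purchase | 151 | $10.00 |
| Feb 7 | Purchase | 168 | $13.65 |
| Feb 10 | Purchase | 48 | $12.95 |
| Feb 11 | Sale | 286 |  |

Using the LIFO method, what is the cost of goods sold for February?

COGS = $3,614.80

Feb 11, 286 sold [LIFO — newest first]: 48 @ $12.95 + 168 @ $13.65 + 70 @ $10.00 = $3,614.80
Ending inventory: 103 @ $9.75 + 81 @ $10.00 = $1,814.25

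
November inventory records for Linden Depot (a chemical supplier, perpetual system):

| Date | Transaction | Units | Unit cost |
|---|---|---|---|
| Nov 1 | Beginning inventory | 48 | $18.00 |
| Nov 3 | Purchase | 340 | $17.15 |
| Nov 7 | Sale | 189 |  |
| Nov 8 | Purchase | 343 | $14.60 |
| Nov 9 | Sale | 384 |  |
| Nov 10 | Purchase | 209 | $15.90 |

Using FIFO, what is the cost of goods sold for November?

COGS = $9,396.00

Nov 7, 189 sold [FIFO — oldest first]: 48 @ $18.00 + 141 @ $17.15 = $3,282.15
Nov 9, 384 sold [FIFO — oldest first]: 199 @ $17.15 + 185 @ $14.60 = $6,113.85
Total COGS = $3,282.15 + $6,113.85 = $9,396.00
Ending inventory: 158 @ $14.60 + 209 @ $15.90 = $5,629.90
Check: goods available $15,025.90 = COGS $9,396.00 + ending $5,629.90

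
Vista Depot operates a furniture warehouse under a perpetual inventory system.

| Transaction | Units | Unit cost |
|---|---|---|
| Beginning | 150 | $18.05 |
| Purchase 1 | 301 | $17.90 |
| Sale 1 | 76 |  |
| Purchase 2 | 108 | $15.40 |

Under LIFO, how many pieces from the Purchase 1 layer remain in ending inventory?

Sale 1 (76) [LIFO — newest first]: 76 @ $17.90 = $1,360.40
Ending inventory: 150 @ $18.05 + 225 @ $17.90 + 108 @ $15.40 = $8,398.20

225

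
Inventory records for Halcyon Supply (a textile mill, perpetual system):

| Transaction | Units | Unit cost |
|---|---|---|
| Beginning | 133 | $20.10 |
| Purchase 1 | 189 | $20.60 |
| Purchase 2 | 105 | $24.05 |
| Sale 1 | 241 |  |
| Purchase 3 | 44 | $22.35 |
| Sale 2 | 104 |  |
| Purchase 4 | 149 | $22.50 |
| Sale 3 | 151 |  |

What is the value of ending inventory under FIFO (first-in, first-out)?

Sale 1 (241) [FIFO — oldest first]: 133 @ $20.10 + 108 @ $20.60 = $4,898.10
Sale 2 (104) [FIFO — oldest first]: 81 @ $20.60 + 23 @ $24.05 = $2,221.75
Sale 3 (151) [FIFO — oldest first]: 82 @ $24.05 + 44 @ $22.35 + 25 @ $22.50 = $3,518.00
Total COGS = $4,898.10 + $2,221.75 + $3,518.00 = $10,637.85
Ending inventory: 124 @ $22.50 = $2,790.00

Ending inventory = $2,790.00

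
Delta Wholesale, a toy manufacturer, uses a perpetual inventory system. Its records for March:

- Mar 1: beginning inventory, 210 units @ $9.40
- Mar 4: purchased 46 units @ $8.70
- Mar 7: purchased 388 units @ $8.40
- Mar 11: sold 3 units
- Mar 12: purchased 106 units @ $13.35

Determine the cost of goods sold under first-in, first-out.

COGS = $28.20

Mar 11, 3 sold [FIFO — oldest first]: 3 @ $9.40 = $28.20
Ending inventory: 207 @ $9.40 + 46 @ $8.70 + 388 @ $8.40 + 106 @ $13.35 = $7,020.30
Check: goods available $7,048.50 = COGS $28.20 + ending $7,020.30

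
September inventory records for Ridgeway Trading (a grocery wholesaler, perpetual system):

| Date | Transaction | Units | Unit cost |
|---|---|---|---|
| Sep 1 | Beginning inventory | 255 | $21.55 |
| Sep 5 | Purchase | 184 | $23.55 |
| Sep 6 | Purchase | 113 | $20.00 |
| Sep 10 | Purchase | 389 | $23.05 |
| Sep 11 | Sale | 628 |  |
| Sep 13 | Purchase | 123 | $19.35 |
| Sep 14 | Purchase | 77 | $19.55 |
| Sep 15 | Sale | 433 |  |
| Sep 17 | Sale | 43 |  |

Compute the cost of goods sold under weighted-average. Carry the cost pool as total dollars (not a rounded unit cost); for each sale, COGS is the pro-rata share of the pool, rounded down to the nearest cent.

COGS = $24,154.94

After Sep 1: 255 on hand, pool $5,495.25 (≈ $21.5500 each)
After Sep 5: 439 on hand, pool $9,828.45 (≈ $22.3883 each)
After Sep 6: 552 on hand, pool $12,088.45 (≈ $21.8994 each)
After Sep 10: 941 on hand, pool $21,054.90 (≈ $22.3750 each)
Sep 11, sell 628: 628/941 × $21,054.90 → $14,051.51
After Sep 13: 436 on hand, pool $9,383.44 (≈ $21.5217 each)
After Sep 14: 513 on hand, pool $10,888.79 (≈ $21.2257 each)
Sep 15, sell 433: 433/513 × $10,888.79 → $9,190.73
Sep 17, sell 43: 43/80 × $1,698.06 → $912.70
Total COGS = $14,051.51 + $9,190.73 + $912.70 = $24,154.94
Ending inventory (cost pool remaining) = $785.36
Check: goods available $24,940.30 = COGS $24,154.94 + ending $785.36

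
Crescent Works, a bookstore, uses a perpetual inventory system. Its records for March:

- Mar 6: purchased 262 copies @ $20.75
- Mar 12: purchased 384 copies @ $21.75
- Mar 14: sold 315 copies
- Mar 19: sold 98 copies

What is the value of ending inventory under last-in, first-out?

Mar 14, 315 sold [LIFO — newest first]: 315 @ $21.75 = $6,851.25
Mar 19, 98 sold [LIFO — newest first]: 69 @ $21.75 + 29 @ $20.75 = $2,102.50
Total COGS = $6,851.25 + $2,102.50 = $8,953.75
Ending inventory: 233 @ $20.75 = $4,834.75
Check: goods available $13,788.50 = COGS $8,953.75 + ending $4,834.75

Ending inventory = $4,834.75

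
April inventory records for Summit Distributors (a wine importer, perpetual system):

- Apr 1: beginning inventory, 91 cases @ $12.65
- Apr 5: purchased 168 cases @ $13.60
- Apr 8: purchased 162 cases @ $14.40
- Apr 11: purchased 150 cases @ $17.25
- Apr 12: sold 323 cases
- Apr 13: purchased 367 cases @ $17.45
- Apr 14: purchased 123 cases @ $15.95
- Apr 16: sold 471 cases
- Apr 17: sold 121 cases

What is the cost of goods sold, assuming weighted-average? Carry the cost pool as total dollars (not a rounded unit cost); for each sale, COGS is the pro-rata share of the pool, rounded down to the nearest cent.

After Apr 1: 91 on hand, pool $1,151.15 (≈ $12.6500 each)
After Apr 5: 259 on hand, pool $3,435.95 (≈ $13.2662 each)
After Apr 8: 421 on hand, pool $5,768.75 (≈ $13.7025 each)
After Apr 11: 571 on hand, pool $8,356.25 (≈ $14.6344 each)
Apr 12, sell 323: 323/571 × $8,356.25 → $4,726.91
After Apr 13: 615 on hand, pool $10,033.49 (≈ $16.3146 each)
After Apr 14: 738 on hand, pool $11,995.34 (≈ $16.2538 each)
Apr 16, sell 471: 471/738 × $11,995.34 → $7,655.56
Apr 17, sell 121: 121/267 × $4,339.78 → $1,966.71
Total COGS = $4,726.91 + $7,655.56 + $1,966.71 = $14,349.18
Ending inventory (cost pool remaining) = $2,373.07

COGS = $14,349.18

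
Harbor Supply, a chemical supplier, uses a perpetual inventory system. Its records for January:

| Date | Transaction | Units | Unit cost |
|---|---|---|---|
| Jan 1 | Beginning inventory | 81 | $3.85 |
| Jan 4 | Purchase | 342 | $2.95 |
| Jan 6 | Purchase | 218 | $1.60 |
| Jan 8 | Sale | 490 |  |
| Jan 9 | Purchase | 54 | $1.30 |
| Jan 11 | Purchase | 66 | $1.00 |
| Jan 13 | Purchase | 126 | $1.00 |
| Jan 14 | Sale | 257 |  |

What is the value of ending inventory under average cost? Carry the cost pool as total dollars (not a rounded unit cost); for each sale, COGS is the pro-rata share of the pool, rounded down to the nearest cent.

Ending inventory = $231.16

After Jan 1: 81 on hand, pool $311.85 (≈ $3.8500 each)
After Jan 4: 423 on hand, pool $1,320.75 (≈ $3.1223 each)
After Jan 6: 641 on hand, pool $1,669.55 (≈ $2.6046 each)
Jan 8, sell 490: 490/641 × $1,669.55 → $1,276.25
After Jan 9: 205 on hand, pool $463.50 (≈ $2.2610 each)
After Jan 11: 271 on hand, pool $529.50 (≈ $1.9539 each)
After Jan 13: 397 on hand, pool $655.50 (≈ $1.6511 each)
Jan 14, sell 257: 257/397 × $655.50 → $424.34
Total COGS = $1,276.25 + $424.34 = $1,700.59
Ending inventory (cost pool remaining) = $231.16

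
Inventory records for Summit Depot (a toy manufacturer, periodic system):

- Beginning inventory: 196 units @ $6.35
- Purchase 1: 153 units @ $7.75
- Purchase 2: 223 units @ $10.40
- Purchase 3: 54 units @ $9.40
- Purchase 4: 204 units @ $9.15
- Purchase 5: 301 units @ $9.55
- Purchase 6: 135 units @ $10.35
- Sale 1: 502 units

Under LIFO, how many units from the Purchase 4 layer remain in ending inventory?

Sale 1 (502) [LIFO — newest first]: 135 @ $10.35 + 301 @ $9.55 + 66 @ $9.15 = $4,875.70
Ending inventory: 196 @ $6.35 + 153 @ $7.75 + 223 @ $10.40 + 54 @ $9.40 + 138 @ $9.15 = $6,519.85

138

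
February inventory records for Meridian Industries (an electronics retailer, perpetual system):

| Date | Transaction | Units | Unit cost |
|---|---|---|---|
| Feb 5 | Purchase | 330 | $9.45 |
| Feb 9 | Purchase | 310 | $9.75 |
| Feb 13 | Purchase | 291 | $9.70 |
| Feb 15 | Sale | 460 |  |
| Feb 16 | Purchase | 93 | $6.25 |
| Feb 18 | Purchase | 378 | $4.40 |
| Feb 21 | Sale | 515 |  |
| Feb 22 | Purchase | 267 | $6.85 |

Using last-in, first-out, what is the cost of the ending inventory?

Ending inventory = $5,893.20

Feb 15, 460 sold [LIFO — newest first]: 291 @ $9.70 + 169 @ $9.75 = $4,470.45
Feb 21, 515 sold [LIFO — newest first]: 378 @ $4.40 + 93 @ $6.25 + 44 @ $9.75 = $2,673.45
Total COGS = $4,470.45 + $2,673.45 = $7,143.90
Ending inventory: 330 @ $9.45 + 97 @ $9.75 + 267 @ $6.85 = $5,893.20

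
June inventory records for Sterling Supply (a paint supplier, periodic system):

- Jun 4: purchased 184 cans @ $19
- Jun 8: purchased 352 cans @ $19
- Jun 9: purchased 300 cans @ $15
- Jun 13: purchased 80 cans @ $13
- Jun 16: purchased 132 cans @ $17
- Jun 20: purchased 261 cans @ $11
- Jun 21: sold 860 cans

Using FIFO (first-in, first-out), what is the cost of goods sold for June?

COGS = $14,996

Jun 21, 860 sold [FIFO — oldest first]: 184 @ $19 + 352 @ $19 + 300 @ $15 + 24 @ $13 = $14,996
Ending inventory: 56 @ $13 + 132 @ $17 + 261 @ $11 = $5,843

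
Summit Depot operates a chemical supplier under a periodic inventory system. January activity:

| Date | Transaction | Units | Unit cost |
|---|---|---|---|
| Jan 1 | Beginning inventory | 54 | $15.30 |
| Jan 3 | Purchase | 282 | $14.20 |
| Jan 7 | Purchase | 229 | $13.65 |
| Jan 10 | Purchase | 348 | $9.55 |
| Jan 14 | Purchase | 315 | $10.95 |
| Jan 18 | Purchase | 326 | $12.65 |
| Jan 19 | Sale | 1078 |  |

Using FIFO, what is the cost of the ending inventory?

Ending inventory = $5,766.40

Jan 19, 1078 sold [FIFO — oldest first]: 54 @ $15.30 + 282 @ $14.20 + 229 @ $13.65 + 348 @ $9.55 + 165 @ $10.95 = $13,086.60
Ending inventory: 150 @ $10.95 + 326 @ $12.65 = $5,766.40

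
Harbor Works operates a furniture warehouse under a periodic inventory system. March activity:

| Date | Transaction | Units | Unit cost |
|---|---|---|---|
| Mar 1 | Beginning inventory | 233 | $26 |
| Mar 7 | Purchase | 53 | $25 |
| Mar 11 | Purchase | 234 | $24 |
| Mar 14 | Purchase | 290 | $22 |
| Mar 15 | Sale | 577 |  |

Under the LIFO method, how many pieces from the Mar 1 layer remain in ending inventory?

Mar 15, 577 sold [LIFO — newest first]: 290 @ $22 + 234 @ $24 + 53 @ $25 = $13,321
Ending inventory: 233 @ $26 = $6,058
Check: goods available $19,379 = COGS $13,321 + ending $6,058

233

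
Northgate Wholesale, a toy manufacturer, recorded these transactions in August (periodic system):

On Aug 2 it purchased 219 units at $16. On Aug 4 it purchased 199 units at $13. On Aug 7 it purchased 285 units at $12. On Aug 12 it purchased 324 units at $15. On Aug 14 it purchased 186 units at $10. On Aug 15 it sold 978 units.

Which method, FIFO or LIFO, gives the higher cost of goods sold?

FIFO COGS: 219 @ $16 + 199 @ $13 + 285 @ $12 + 275 @ $15 = $13,636
LIFO COGS: 186 @ $10 + 324 @ $15 + 285 @ $12 + 183 @ $13 = $12,519

FIFO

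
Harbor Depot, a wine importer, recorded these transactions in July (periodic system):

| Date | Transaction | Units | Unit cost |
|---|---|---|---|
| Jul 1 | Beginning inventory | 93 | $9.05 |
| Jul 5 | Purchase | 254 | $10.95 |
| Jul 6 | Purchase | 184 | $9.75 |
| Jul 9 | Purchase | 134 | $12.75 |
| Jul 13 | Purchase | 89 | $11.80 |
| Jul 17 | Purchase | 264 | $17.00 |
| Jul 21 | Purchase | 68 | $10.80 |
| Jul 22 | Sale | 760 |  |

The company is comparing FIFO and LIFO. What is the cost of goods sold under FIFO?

FIFO COGS: 93 @ $9.05 + 254 @ $10.95 + 184 @ $9.75 + 134 @ $12.75 + 89 @ $11.80 + 6 @ $17.00 = $8,277.65
LIFO COGS: 68 @ $10.80 + 264 @ $17.00 + 89 @ $11.80 + 134 @ $12.75 + 184 @ $9.75 + 21 @ $10.95 = $10,005.05

COGS = $8,277.65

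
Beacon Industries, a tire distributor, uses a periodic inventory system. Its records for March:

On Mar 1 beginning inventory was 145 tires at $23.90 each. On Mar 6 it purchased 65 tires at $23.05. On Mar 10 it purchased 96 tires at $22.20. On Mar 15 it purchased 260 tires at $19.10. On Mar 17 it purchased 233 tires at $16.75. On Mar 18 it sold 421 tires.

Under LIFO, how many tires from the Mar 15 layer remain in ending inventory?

72

Mar 18, 421 sold [LIFO — newest first]: 233 @ $16.75 + 188 @ $19.10 = $7,493.55
Ending inventory: 145 @ $23.90 + 65 @ $23.05 + 96 @ $22.20 + 72 @ $19.10 = $8,470.15
Check: goods available $15,963.70 = COGS $7,493.55 + ending $8,470.15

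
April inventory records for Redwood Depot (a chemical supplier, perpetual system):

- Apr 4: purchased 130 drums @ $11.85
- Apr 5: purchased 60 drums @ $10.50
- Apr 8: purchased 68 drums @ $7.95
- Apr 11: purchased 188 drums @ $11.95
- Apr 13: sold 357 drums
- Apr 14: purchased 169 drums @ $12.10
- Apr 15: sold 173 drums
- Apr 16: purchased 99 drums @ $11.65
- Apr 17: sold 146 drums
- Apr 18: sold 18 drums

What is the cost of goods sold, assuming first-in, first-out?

Apr 13, 357 sold [FIFO — oldest first]: 130 @ $11.85 + 60 @ $10.50 + 68 @ $7.95 + 99 @ $11.95 = $3,894.15
Apr 15, 173 sold [FIFO — oldest first]: 89 @ $11.95 + 84 @ $12.10 = $2,079.95
Apr 17, 146 sold [FIFO — oldest first]: 85 @ $12.10 + 61 @ $11.65 = $1,739.15
Apr 18, 18 sold [FIFO — oldest first]: 18 @ $11.65 = $209.70
Total COGS = $3,894.15 + $2,079.95 + $1,739.15 + $209.70 = $7,922.95
Ending inventory: 20 @ $11.65 = $233.00

COGS = $7,922.95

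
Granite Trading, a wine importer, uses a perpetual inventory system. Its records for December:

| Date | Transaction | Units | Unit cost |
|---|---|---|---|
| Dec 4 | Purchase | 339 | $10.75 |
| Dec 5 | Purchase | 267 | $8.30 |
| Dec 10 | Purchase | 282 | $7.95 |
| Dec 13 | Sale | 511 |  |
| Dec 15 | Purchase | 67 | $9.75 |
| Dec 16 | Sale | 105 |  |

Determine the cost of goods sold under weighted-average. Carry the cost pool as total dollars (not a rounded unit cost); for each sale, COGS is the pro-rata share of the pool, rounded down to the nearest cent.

After Dec 4: 339 on hand, pool $3,644.25 (≈ $10.7500 each)
After Dec 5: 606 on hand, pool $5,860.35 (≈ $9.6705 each)
After Dec 10: 888 on hand, pool $8,102.25 (≈ $9.1242 each)
Dec 13, sell 511: 511/888 × $8,102.25 → $4,662.44
After Dec 15: 444 on hand, pool $4,093.06 (≈ $9.2186 each)
Dec 16, sell 105: 105/444 × $4,093.06 → $967.95
Total COGS = $4,662.44 + $967.95 = $5,630.39
Ending inventory (cost pool remaining) = $3,125.11
Check: goods available $8,755.50 = COGS $5,630.39 + ending $3,125.11

COGS = $5,630.39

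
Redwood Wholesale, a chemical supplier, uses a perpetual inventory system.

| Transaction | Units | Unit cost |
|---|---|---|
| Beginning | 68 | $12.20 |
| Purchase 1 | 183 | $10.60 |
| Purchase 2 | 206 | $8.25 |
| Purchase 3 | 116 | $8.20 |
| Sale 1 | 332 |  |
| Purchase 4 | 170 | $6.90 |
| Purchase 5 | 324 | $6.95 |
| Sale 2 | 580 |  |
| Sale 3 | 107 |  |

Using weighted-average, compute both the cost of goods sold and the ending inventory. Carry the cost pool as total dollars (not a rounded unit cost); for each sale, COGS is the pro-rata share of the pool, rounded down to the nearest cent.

COGS = $8,472.36; ending inventory = $372.54

After Beginning: 68 on hand, pool $829.60 (≈ $12.2000 each)
After Purchase 1: 251 on hand, pool $2,769.40 (≈ $11.0335 each)
After Purchase 2: 457 on hand, pool $4,468.90 (≈ $9.7788 each)
After Purchase 3: 573 on hand, pool $5,420.10 (≈ $9.4592 each)
Sale 1, sell 332: 332/573 × $5,420.10 → $3,140.44
After Purchase 4: 411 on hand, pool $3,452.66 (≈ $8.4006 each)
After Purchase 5: 735 on hand, pool $5,704.46 (≈ $7.7612 each)
Sale 2, sell 580: 580/735 × $5,704.46 → $4,501.47
Sale 3, sell 107: 107/155 × $1,202.99 → $830.45
Total COGS = $3,140.44 + $4,501.47 + $830.45 = $8,472.36
Ending inventory (cost pool remaining) = $372.54
Check: goods available $8,844.90 = COGS $8,472.36 + ending $372.54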